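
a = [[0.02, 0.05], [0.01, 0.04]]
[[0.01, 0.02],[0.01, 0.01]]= a @ [[-0.34,0.11],[0.25,0.27]]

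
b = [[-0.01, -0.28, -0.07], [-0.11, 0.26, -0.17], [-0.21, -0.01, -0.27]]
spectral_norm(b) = 0.43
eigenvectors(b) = [[0.4, 0.83, 0.67], [0.3, -0.02, -0.71], [0.86, -0.56, -0.23]]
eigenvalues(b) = [-0.37, 0.04, 0.31]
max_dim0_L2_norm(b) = 0.38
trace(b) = -0.02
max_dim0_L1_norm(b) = 0.55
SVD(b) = [[0.29, 0.75, -0.6], [-0.74, -0.23, -0.63], [-0.61, 0.63, 0.49]] @ diag([0.43190208452920076, 0.3485951949610404, 0.032279706154260755]) @ [[0.48, -0.62, 0.62], [-0.33, -0.78, -0.53], [-0.82, -0.05, 0.58]]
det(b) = -0.00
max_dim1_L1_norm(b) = 0.54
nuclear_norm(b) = 0.81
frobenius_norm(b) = 0.56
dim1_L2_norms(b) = [0.29, 0.33, 0.34]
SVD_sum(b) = [[0.06,-0.08,0.08], [-0.15,0.2,-0.2], [-0.13,0.16,-0.16]] + [[-0.09,  -0.2,  -0.14],[0.03,  0.06,  0.04],[-0.07,  -0.17,  -0.11]] + [[0.02,0.0,-0.01], [0.02,0.00,-0.01], [-0.01,-0.00,0.01]]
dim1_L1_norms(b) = [0.36, 0.54, 0.49]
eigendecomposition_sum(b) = [[-0.08, -0.04, -0.12], [-0.06, -0.03, -0.09], [-0.18, -0.08, -0.26]] + [[0.03,0.03,-0.02], [-0.00,-0.00,0.00], [-0.02,-0.02,0.02]] + [[0.05, -0.28, 0.08], [-0.05, 0.29, -0.08], [-0.02, 0.09, -0.03]]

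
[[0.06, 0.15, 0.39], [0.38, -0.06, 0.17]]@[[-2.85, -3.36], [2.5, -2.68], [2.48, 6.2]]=[[1.17,1.81],[-0.81,-0.06]]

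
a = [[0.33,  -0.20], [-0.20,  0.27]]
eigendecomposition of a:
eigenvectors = [[0.76, 0.65], [-0.65, 0.76]]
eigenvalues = [0.5, 0.1]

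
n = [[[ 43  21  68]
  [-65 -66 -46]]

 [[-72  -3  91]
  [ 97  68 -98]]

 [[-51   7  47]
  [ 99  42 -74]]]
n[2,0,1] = 7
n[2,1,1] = 42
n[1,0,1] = -3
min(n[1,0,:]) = -72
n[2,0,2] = 47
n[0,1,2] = -46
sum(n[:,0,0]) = -80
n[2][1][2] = -74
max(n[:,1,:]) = 99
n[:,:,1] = [[21, -66], [-3, 68], [7, 42]]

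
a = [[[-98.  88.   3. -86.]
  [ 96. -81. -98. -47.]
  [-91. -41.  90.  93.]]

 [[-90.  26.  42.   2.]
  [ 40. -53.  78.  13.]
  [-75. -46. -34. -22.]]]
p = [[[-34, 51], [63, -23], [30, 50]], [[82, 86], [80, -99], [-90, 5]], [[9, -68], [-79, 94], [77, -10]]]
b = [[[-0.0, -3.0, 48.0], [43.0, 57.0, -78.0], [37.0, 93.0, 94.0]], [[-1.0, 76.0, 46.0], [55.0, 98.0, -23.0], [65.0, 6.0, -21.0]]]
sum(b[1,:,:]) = 301.0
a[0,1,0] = 96.0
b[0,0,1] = -3.0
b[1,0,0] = -1.0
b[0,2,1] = 93.0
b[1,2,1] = 6.0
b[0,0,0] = -0.0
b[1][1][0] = 55.0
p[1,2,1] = 5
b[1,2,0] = 65.0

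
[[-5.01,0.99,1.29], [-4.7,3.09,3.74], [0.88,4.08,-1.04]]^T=[[-5.01, -4.7, 0.88],[0.99, 3.09, 4.08],[1.29, 3.74, -1.04]]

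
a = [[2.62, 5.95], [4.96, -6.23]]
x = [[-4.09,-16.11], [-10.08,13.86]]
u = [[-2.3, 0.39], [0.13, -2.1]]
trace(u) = -4.40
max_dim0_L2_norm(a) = 8.61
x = u @ a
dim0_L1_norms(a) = [7.58, 12.18]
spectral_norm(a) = 8.90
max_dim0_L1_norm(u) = 2.49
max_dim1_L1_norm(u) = 2.69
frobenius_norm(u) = 3.14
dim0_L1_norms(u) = [2.43, 2.49]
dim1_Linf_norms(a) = [5.95, 6.23]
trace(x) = 9.77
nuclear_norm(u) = 4.41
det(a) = -45.83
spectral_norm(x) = 21.62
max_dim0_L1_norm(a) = 12.18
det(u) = 4.78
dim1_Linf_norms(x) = [16.11, 13.86]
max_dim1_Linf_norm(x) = 16.11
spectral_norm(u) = 2.48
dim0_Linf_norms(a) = [4.96, 6.23]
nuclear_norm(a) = 14.05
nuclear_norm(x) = 31.75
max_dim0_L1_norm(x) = 29.97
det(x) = -219.08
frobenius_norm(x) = 23.87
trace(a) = -3.61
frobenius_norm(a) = 10.28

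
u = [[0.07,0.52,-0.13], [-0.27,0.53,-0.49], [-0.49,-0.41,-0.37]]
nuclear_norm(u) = 1.69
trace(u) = 0.23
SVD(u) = [[-0.57, 0.24, 0.79], [-0.81, -0.32, -0.49], [0.13, -0.92, 0.37]] @ diag([0.8947934507048532, 0.7940569239360622, 0.004275760154673657]) @ [[0.13, -0.87, 0.47],[0.70, 0.42, 0.58],[0.71, -0.25, -0.66]]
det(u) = -0.00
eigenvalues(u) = [-0.46, 0.01, 0.68]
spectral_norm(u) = 0.89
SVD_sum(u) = [[-0.06, 0.44, -0.24], [-0.09, 0.64, -0.34], [0.02, -0.11, 0.06]] + [[0.13,0.08,0.11], [-0.18,-0.11,-0.15], [-0.51,-0.3,-0.43]] + [[0.0, -0.0, -0.00],[-0.00, 0.00, 0.0],[0.0, -0.00, -0.00]]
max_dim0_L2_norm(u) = 0.85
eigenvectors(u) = [[-0.17, 0.71, -0.62], [0.40, -0.25, -0.59], [0.90, -0.66, 0.52]]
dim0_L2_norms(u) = [0.56, 0.85, 0.63]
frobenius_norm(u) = 1.20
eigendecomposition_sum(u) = [[0.10, -0.01, 0.11], [-0.23, 0.01, -0.25], [-0.51, 0.03, -0.57]] + [[0.01, -0.01, 0.01], [-0.0, 0.00, -0.00], [-0.01, 0.01, -0.01]] + [[-0.04, 0.53, -0.24],[-0.04, 0.51, -0.23],[0.03, -0.45, 0.21]]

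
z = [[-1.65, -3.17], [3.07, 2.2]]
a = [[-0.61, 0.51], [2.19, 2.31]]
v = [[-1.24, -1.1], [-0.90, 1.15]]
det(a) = -2.53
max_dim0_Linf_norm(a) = 2.31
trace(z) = 0.55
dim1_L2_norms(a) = [0.8, 3.18]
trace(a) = 1.70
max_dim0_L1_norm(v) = 2.25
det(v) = -2.42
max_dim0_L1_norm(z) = 5.37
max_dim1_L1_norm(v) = 2.34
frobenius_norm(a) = 3.28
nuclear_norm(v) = 3.12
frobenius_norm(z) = 5.20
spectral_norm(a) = 3.18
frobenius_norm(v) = 2.21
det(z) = 6.10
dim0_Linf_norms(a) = [2.19, 2.31]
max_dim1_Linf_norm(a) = 2.31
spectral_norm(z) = 5.06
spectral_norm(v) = 1.67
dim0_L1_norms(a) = [2.8, 2.82]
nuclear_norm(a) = 3.98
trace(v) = -0.09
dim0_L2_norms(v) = [1.53, 1.59]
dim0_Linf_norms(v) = [1.24, 1.15]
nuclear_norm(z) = 6.26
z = v @ a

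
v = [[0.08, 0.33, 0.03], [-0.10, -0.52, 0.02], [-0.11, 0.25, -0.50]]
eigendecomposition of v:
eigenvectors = [[-0.94, -0.3, 0.08], [0.19, 0.32, -0.24], [0.30, 0.90, 0.97]]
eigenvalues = [0.0, -0.37, -0.57]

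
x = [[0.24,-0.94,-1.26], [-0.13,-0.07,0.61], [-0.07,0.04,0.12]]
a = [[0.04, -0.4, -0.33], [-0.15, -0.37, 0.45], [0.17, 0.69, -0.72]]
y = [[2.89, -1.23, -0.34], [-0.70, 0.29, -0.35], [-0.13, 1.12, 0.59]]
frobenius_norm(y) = 3.51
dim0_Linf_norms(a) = [0.17, 0.69, 0.72]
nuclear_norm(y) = 4.78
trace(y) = 3.77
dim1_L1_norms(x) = [2.44, 0.81, 0.23]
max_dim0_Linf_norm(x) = 1.26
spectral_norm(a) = 1.18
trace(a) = -1.05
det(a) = 0.02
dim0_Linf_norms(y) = [2.89, 1.23, 0.59]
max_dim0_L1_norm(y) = 3.72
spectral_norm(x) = 1.67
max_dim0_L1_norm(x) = 1.99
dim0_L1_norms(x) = [0.44, 1.05, 1.99]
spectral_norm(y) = 3.30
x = y @ a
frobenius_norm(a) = 1.29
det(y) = 1.32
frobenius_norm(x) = 1.72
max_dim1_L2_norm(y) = 3.16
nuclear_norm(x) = 2.12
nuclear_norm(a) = 1.74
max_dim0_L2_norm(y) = 2.98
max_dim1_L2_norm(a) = 1.01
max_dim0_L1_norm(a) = 1.5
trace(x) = 0.29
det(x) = 0.03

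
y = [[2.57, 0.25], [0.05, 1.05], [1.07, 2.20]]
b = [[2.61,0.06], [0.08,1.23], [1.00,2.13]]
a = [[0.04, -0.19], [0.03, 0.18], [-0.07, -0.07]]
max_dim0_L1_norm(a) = 0.44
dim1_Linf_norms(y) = [2.57, 1.05, 2.2]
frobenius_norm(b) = 3.72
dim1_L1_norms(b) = [2.67, 1.31, 3.13]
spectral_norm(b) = 3.08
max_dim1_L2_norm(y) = 2.58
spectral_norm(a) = 0.27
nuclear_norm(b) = 5.17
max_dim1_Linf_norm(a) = 0.19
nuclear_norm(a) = 0.36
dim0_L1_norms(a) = [0.14, 0.44]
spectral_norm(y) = 3.17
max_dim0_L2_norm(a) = 0.27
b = a + y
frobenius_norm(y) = 3.71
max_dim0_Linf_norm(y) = 2.57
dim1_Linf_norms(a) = [0.19, 0.18, 0.07]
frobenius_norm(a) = 0.28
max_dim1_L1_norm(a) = 0.23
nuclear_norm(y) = 5.10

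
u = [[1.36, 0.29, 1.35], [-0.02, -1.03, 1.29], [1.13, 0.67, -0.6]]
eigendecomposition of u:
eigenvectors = [[-0.89, 0.42, 0.16],  [-0.17, -0.82, 0.82],  [-0.42, -0.38, -0.55]]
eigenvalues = [2.06, -0.42, -1.91]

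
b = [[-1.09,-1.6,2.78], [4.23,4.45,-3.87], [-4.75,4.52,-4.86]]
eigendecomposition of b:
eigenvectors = [[(-0.2-0.33j), (-0.2+0.33j), 0.03+0.00j], [(0.29+0.43j), 0.29-0.43j, 0.85+0.00j], [(0.76+0j), (0.76-0j), 0.52+0.00j]]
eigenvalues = [(-1.86+4.59j), (-1.86-4.59j), (2.21+0j)]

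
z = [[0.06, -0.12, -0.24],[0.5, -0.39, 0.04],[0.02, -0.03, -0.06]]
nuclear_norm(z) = 0.91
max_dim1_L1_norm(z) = 0.93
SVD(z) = [[-0.20, 0.95, -0.24], [-0.98, -0.2, -0.01], [-0.05, 0.23, 0.97]] @ diag([0.6466629012087104, 0.25694031216031726, 0.0029611125092938715]) @ [[-0.78, 0.63, 0.02], [-0.15, -0.16, -0.97], [0.61, 0.76, -0.22]]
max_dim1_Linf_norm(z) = 0.5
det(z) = -0.00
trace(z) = -0.39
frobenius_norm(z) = 0.70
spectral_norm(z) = 0.65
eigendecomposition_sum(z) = [[0.03+0.16j,(-0.06-0.08j),(-0.13+0.18j)],[0.25+0.23j,-0.19-0.05j,(0.01+0.44j)],[(0.01+0.04j),-0.02-0.02j,-0.03+0.04j]] + [[(0.03-0.16j), -0.06+0.08j, (-0.13-0.18j)], [0.25-0.23j, -0.19+0.05j, (0.01-0.44j)], [0.01-0.04j, (-0.02+0.02j), -0.03-0.04j]] + [[-0.00+0.00j, (-0-0j), 0.01+0.00j],[(-0+0j), -0.00-0.00j, 0.02+0.00j],[-0j, 0j, -0.01-0.00j]]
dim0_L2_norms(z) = [0.5, 0.41, 0.25]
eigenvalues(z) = [(-0.19+0.15j), (-0.19-0.15j), (-0.01+0j)]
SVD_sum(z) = [[0.10,-0.08,-0.00],[0.49,-0.40,-0.01],[0.03,-0.02,-0.00]] + [[-0.04, -0.04, -0.24],[0.01, 0.01, 0.05],[-0.01, -0.01, -0.06]] + [[-0.0,  -0.00,  0.0], [-0.0,  -0.00,  0.00], [0.00,  0.0,  -0.0]]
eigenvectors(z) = [[(0.35+0.27j), (0.35-0.27j), -0.60+0.00j], [0.89+0.00j, (0.89-0j), (-0.77+0j)], [0.08+0.06j, (0.08-0.06j), 0.21+0.00j]]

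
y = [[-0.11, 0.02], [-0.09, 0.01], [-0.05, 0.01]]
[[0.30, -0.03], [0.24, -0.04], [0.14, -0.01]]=y@[[-2.62, 0.63],  [0.66, 1.72]]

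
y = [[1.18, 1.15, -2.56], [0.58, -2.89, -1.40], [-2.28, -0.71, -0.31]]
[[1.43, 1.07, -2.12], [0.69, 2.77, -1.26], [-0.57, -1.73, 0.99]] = y@[[0.30, 0.99, -0.53], [0.02, -0.64, 0.04], [-0.41, -0.25, 0.60]]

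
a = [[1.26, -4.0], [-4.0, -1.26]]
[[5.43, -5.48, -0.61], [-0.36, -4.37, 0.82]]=a @ [[0.47, 0.6, -0.23], [-1.21, 1.56, 0.08]]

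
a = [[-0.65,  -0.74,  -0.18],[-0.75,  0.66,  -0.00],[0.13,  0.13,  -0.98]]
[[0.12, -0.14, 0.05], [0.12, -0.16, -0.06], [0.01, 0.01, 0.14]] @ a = [[0.03, -0.17, -0.07],  [0.03, -0.20, 0.04],  [0.0, 0.02, -0.14]]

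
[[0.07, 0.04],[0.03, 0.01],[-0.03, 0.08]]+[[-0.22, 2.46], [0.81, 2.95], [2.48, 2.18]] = [[-0.15, 2.50], [0.84, 2.96], [2.45, 2.26]]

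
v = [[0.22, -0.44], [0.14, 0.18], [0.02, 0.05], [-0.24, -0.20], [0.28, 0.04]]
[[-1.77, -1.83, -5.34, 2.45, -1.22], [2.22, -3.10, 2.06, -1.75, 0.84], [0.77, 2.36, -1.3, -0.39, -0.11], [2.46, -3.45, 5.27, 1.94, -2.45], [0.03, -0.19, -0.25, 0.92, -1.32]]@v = [[-1.68,-0.36], [0.75,-1.05], [0.54,0.09], [-0.99,-1.93], [-0.62,-0.3]]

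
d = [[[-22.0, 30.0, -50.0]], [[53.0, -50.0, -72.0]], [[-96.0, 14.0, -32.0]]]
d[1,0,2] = -72.0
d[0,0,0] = -22.0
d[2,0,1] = 14.0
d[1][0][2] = -72.0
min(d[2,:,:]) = -96.0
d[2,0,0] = -96.0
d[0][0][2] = -50.0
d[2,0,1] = 14.0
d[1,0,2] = -72.0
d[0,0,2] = -50.0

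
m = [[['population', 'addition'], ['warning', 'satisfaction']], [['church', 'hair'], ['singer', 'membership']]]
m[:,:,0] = [['population', 'warning'], ['church', 'singer']]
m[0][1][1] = 'satisfaction'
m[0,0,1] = 'addition'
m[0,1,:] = ['warning', 'satisfaction']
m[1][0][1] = 'hair'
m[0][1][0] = 'warning'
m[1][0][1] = 'hair'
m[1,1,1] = 'membership'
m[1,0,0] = 'church'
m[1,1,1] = 'membership'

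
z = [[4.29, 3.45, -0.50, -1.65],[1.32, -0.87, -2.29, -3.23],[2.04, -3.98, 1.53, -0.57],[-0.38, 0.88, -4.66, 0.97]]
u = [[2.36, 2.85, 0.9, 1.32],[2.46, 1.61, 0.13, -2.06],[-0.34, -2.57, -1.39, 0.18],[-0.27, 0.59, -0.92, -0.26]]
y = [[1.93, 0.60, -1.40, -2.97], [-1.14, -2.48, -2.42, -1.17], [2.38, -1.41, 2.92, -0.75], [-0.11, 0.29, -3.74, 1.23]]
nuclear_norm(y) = 14.60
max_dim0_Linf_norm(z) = 4.66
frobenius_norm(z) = 9.88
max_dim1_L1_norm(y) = 7.46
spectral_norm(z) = 6.44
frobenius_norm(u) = 6.26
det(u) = -25.28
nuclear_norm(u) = 10.70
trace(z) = 5.92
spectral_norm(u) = 5.32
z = u + y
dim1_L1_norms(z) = [9.89, 7.71, 8.12, 6.89]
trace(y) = 3.60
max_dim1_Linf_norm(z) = 4.66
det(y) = -123.91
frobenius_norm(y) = 7.87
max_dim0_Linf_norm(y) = 3.74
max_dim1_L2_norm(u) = 4.03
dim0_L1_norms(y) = [5.56, 4.78, 10.48, 6.12]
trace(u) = 2.32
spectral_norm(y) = 5.74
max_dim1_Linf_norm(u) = 2.85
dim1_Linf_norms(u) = [2.85, 2.46, 2.57, 0.92]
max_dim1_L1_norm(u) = 7.43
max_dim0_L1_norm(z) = 9.18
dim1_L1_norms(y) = [6.9, 7.21, 7.46, 5.37]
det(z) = -349.52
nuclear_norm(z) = 18.69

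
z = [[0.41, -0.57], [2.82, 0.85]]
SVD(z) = [[-0.08, -1.0], [-1.0, 0.08]] @ diag([2.9546026894219724, 0.6619840992504626]) @ [[-0.96, -0.27], [-0.27, 0.96]]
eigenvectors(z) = [[0.07-0.40j, (0.07+0.4j)], [(-0.91+0j), (-0.91-0j)]]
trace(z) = 1.26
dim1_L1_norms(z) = [0.98, 3.67]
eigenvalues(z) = [(0.63+1.25j), (0.63-1.25j)]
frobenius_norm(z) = 3.03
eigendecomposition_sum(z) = [[0.21+0.68j, (-0.29+0.14j)], [1.41-0.71j, 0.43+0.57j]] + [[(0.21-0.68j), -0.29-0.14j], [1.41+0.71j, 0.43-0.57j]]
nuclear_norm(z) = 3.62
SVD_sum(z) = [[0.23, 0.07],  [2.83, 0.8]] + [[0.18, -0.64], [-0.01, 0.05]]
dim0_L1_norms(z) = [3.23, 1.42]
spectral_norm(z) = 2.95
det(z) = 1.96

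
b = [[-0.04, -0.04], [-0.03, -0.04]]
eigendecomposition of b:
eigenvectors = [[0.76, 0.76], [-0.65, 0.65]]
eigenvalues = [-0.01, -0.07]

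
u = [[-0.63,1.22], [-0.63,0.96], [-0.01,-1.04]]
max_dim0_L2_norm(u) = 1.87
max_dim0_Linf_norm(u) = 1.22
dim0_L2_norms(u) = [0.89, 1.87]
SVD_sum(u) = [[-0.53,1.26], [-0.43,1.04], [0.37,-0.88]] + [[-0.10, -0.04], [-0.2, -0.08], [-0.38, -0.16]]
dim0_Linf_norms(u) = [0.63, 1.22]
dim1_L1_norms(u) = [1.85, 1.59, 1.05]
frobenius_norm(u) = 2.07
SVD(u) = [[0.68, 0.24], [0.56, 0.45], [-0.47, 0.86]] @ diag([2.0150294360361714, 0.4745064508599958]) @ [[-0.39, 0.92], [-0.92, -0.39]]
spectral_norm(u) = 2.02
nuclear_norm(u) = 2.49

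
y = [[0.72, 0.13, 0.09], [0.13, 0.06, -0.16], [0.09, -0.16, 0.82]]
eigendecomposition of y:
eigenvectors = [[0.2, -0.89, 0.42], [-0.96, -0.27, -0.11], [-0.21, 0.38, 0.9]]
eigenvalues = [-0.0, 0.72, 0.88]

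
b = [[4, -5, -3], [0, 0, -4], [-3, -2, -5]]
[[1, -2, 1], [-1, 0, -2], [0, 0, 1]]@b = [[1, -7, 0], [2, 9, 13], [-3, -2, -5]]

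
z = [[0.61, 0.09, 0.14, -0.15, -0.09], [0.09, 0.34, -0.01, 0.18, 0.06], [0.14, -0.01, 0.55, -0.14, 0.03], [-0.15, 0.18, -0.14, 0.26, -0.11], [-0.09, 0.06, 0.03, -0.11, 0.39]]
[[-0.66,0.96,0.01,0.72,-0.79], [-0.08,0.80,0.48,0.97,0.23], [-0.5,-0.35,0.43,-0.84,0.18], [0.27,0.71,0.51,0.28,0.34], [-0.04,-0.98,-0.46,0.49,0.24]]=z@ [[-1.37, 1.63, -0.69, 1.77, -2.08],[0.74, 1.35, 1.80, 1.69, 1.94],[-0.76, -0.50, 1.13, -1.88, 0.63],[-0.98, 1.68, 0.22, 0.63, -1.14],[-0.74, -1.83, -1.65, 1.73, -0.54]]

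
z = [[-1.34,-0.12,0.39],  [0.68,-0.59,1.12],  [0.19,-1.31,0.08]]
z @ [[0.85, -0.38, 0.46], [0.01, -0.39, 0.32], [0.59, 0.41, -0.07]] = [[-0.91, 0.72, -0.68], [1.23, 0.43, 0.05], [0.2, 0.47, -0.34]]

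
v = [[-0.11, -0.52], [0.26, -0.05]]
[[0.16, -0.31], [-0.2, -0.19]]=v@[[-0.81,-0.61], [-0.14,0.72]]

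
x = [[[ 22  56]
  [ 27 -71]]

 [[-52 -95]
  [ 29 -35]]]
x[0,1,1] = -71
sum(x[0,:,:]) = 34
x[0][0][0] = 22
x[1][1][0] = 29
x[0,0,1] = 56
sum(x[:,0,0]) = -30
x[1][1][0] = 29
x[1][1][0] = 29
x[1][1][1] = -35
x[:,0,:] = [[22, 56], [-52, -95]]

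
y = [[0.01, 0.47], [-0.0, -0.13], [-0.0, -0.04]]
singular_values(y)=[0.49, 0.0]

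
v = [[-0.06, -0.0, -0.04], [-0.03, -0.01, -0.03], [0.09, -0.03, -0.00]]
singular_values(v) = [0.12, 0.05, 0.0]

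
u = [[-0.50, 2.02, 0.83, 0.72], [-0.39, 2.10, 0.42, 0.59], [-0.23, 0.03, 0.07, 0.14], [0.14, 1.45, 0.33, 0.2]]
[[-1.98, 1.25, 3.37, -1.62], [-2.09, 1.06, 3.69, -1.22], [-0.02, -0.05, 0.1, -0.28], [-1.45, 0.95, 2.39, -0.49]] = u@[[-0.42, 0.88, -0.46, 1.14], [-0.91, 0.34, 1.83, -0.31], [0.22, 0.52, -0.48, -0.85], [-0.74, 0.79, -0.22, 0.39]]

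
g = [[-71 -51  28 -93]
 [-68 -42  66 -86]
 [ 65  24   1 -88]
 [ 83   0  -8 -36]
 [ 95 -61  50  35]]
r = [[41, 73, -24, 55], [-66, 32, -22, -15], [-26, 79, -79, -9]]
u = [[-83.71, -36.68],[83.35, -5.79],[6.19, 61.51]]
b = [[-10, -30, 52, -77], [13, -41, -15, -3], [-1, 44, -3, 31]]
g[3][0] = 83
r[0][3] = 55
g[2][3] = -88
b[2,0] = -1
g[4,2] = 50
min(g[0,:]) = -93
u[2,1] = 61.51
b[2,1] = 44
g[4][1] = -61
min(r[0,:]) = -24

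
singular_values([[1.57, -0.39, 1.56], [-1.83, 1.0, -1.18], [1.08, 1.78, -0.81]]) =[3.26, 2.22, 0.51]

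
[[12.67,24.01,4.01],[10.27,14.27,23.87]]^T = [[12.67,10.27], [24.01,14.27], [4.01,23.87]]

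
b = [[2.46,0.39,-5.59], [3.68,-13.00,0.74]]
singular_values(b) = [13.53, 6.12]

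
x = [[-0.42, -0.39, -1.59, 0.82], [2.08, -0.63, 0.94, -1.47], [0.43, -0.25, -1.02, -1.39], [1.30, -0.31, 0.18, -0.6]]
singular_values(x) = [3.45, 1.94, 0.99, 0.18]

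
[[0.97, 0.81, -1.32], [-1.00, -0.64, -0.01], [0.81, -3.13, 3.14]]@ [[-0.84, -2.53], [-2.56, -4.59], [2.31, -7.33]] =[[-5.94,3.5], [2.46,5.54], [14.59,-10.70]]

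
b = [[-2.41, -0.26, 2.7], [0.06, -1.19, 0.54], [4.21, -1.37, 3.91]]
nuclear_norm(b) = 10.62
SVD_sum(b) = [[0.18, -0.06, 0.17], [0.49, -0.18, 0.49], [4.05, -1.50, 4.03]] + [[-2.6, -0.32, 2.49],[-0.31, -0.04, 0.3],[0.15, 0.02, -0.14]] + [[0.01, 0.12, 0.03], [-0.12, -0.97, -0.24], [0.01, 0.11, 0.03]]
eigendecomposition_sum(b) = [[0.86,-0.37,1.57], [0.21,-0.09,0.39], [2.46,-1.05,4.49]] + [[-3.28, 0.26, 1.12], [-0.28, 0.02, 0.09], [1.73, -0.14, -0.59]] + [[0.02,  -0.15,  0.01],  [0.12,  -1.12,  0.05],  [0.02,  -0.18,  0.01]]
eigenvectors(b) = [[-0.33, -0.88, -0.13],[-0.08, -0.07, -0.98],[-0.94, 0.47, -0.16]]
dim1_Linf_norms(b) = [2.7, 1.19, 4.21]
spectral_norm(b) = 5.95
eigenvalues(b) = [5.26, -3.86, -1.09]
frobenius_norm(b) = 7.05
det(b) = 22.21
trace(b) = 0.31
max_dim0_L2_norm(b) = 4.85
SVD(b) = [[0.04, -0.99, 0.12],[0.12, -0.12, -0.99],[0.99, 0.06, 0.11]] @ diag([5.950140219228974, 3.6491163355748477, 1.0226834021116156]) @ [[0.69, -0.25, 0.68], [0.72, 0.09, -0.69], [0.12, 0.96, 0.24]]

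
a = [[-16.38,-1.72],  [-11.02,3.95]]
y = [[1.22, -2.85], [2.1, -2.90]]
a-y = [[-17.60, 1.13], [-13.12, 6.85]]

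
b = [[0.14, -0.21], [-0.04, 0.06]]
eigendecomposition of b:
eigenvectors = [[0.96, 0.83], [-0.27, 0.55]]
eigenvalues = [0.2, 0.0]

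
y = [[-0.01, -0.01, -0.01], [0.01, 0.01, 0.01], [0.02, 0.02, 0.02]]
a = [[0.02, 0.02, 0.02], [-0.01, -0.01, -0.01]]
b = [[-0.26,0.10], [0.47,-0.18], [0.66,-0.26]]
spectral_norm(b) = 0.91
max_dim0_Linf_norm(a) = 0.02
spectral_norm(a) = 0.04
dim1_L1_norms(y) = [0.03, 0.03, 0.06]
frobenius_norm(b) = 0.91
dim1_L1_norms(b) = [0.36, 0.65, 0.92]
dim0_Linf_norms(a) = [0.02, 0.02, 0.02]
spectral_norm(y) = 0.04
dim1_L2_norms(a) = [0.03, 0.02]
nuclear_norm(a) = 0.04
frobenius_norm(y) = 0.04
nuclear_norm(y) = 0.04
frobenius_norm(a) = 0.04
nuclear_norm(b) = 0.92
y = b @ a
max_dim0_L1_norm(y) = 0.04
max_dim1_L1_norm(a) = 0.06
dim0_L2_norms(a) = [0.02, 0.02, 0.02]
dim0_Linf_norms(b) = [0.66, 0.26]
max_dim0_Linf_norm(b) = 0.66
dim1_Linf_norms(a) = [0.02, 0.01]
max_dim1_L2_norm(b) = 0.71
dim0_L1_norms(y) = [0.04, 0.04, 0.04]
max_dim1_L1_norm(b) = 0.92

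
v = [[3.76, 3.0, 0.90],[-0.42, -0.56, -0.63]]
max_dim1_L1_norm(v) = 7.66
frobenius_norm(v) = 4.98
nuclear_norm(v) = 5.47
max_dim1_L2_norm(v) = 4.89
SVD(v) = [[-0.99, 0.16], [0.16, 0.99]] @ diag([4.956396086483372, 0.5183028399423458]) @ [[-0.76, -0.62, -0.20], [0.36, -0.14, -0.92]]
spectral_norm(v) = 4.96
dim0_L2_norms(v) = [3.78, 3.05, 1.1]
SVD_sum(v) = [[3.73, 3.01, 0.98], [-0.6, -0.49, -0.16]] + [[0.03, -0.01, -0.08], [0.18, -0.07, -0.47]]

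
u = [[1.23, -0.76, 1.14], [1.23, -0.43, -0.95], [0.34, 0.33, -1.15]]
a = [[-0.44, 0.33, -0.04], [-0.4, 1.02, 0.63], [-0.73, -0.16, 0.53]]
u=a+[[1.67, -1.09, 1.18], [1.63, -1.45, -1.58], [1.07, 0.49, -1.68]]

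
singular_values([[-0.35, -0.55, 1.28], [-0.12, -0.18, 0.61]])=[1.57, 0.08]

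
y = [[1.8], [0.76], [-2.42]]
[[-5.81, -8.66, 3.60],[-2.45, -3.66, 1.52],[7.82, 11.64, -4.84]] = y@[[-3.23, -4.81, 2.00]]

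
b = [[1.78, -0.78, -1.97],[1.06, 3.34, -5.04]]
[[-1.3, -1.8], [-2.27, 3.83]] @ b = [[-4.22, -5.0, 11.63],[0.02, 14.56, -14.83]]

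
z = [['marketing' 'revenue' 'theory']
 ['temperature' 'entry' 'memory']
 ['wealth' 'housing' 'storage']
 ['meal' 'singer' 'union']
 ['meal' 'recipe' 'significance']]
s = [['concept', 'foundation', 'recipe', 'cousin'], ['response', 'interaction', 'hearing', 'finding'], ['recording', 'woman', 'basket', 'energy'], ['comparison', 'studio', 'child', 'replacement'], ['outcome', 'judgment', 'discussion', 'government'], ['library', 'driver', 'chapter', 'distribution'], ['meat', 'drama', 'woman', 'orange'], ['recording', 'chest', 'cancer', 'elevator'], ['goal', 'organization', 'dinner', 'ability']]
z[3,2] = 'union'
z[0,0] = 'marketing'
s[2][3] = 'energy'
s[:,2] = ['recipe', 'hearing', 'basket', 'child', 'discussion', 'chapter', 'woman', 'cancer', 'dinner']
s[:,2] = ['recipe', 'hearing', 'basket', 'child', 'discussion', 'chapter', 'woman', 'cancer', 'dinner']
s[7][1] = 'chest'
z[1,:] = ['temperature', 'entry', 'memory']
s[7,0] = 'recording'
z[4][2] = 'significance'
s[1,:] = ['response', 'interaction', 'hearing', 'finding']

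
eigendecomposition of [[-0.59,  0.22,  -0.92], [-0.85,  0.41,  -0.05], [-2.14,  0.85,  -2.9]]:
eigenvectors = [[0.3, 0.45, 0.03], [0.08, 0.89, -0.96], [0.95, -0.07, -0.27]]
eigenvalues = [-3.5, -0.01, 0.43]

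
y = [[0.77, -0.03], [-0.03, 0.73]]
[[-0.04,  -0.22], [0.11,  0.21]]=y @ [[-0.04, -0.28], [0.15, 0.28]]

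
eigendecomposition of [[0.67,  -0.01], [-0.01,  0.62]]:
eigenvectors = [[0.98,0.19], [-0.19,0.98]]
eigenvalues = [0.67, 0.62]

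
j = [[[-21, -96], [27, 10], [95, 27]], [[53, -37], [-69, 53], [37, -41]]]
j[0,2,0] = 95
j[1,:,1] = [-37, 53, -41]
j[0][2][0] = 95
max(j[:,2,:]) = 95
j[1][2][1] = -41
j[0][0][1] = -96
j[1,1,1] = 53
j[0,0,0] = -21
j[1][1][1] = 53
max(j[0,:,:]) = 95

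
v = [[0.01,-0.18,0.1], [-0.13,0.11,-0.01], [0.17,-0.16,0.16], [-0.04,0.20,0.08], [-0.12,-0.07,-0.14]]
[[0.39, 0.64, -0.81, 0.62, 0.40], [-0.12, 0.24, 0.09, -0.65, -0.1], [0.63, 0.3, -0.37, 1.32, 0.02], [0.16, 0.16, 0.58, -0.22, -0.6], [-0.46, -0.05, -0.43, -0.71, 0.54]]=v @ [[0.37, -3.41, 2.72, 3.42, -1.61], [-0.41, -1.5, 3.94, -1.61, -2.88], [3.16, 4.0, -1.25, 2.98, -1.07]]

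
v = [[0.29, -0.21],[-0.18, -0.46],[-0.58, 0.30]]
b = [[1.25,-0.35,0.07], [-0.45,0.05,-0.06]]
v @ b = [[0.46, -0.11, 0.03], [-0.02, 0.04, 0.02], [-0.86, 0.22, -0.06]]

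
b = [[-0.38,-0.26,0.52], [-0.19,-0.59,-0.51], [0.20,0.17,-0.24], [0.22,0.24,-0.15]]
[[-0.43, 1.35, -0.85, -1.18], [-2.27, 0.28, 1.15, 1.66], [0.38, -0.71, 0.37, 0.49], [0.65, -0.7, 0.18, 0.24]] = b @ [[-1.88,-1.32,0.73,3.2], [4.44,-1.02,-0.86,-2.73], [0.01,1.12,-1.53,-1.29]]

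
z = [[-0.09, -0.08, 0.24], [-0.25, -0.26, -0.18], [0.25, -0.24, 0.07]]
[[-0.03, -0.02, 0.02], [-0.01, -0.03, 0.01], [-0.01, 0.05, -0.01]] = z @ [[0.04, 0.17, -0.08], [0.07, -0.03, -0.02], [-0.09, -0.01, 0.06]]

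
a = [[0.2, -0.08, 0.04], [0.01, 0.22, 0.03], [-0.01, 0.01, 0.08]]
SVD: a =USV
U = [[-0.68, -0.73, -0.05], [0.73, -0.68, -0.12], [0.05, -0.12, 0.99]]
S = [0.25, 0.19, 0.08]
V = [[-0.52, 0.86, -0.01], [-0.81, -0.49, -0.32], [-0.27, -0.16, 0.95]]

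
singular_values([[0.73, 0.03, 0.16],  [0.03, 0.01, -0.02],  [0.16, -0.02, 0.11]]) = [0.77, 0.08, 0.0]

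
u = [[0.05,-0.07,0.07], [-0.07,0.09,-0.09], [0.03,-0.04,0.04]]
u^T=[[0.05, -0.07, 0.03], [-0.07, 0.09, -0.04], [0.07, -0.09, 0.04]]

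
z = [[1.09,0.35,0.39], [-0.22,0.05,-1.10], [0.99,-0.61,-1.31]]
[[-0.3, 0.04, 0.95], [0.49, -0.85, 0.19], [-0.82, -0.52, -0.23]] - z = [[-1.39, -0.31, 0.56], [0.71, -0.9, 1.29], [-1.81, 0.09, 1.08]]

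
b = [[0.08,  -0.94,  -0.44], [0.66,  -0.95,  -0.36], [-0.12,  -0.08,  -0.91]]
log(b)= [[(1.38-0.12j), (-3.24+0.51j), -0.29+1.68j], [2.55-0.03j, (-2.42+0.13j), -1.03+0.44j], [(-0.66-0.23j), (0.49+0.94j), 0.27+3.13j]]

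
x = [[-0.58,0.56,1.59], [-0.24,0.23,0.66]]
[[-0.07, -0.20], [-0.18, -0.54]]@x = [[0.09, -0.09, -0.24], [0.23, -0.22, -0.64]]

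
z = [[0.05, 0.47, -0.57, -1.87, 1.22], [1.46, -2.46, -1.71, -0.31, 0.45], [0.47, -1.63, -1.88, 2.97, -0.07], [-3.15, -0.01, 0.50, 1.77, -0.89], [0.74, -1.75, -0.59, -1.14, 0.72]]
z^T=[[0.05, 1.46, 0.47, -3.15, 0.74], [0.47, -2.46, -1.63, -0.01, -1.75], [-0.57, -1.71, -1.88, 0.50, -0.59], [-1.87, -0.31, 2.97, 1.77, -1.14], [1.22, 0.45, -0.07, -0.89, 0.72]]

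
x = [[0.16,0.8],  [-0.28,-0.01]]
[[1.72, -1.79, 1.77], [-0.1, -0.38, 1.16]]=x @ [[0.28,  1.44,  -4.26], [2.09,  -2.53,  3.06]]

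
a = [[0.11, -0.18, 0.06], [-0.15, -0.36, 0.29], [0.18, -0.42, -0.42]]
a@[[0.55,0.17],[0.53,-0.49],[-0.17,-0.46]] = [[-0.05, 0.08],[-0.32, 0.02],[-0.05, 0.43]]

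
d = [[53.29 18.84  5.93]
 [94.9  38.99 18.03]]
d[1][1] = 38.99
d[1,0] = 94.9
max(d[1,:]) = 94.9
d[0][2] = 5.93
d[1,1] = 38.99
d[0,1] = 18.84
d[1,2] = 18.03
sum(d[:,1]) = 57.83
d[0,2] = 5.93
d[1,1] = 38.99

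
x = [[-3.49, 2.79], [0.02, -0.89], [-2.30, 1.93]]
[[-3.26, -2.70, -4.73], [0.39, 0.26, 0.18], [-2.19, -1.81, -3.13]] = x @ [[0.59, 0.55, 1.21], [-0.43, -0.28, -0.18]]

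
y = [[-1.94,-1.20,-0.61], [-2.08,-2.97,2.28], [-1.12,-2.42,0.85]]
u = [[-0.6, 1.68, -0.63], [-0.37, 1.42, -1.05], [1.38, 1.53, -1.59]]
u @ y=[[-1.62,-2.75,3.66],[-1.06,-1.23,2.57],[-4.08,-2.35,1.30]]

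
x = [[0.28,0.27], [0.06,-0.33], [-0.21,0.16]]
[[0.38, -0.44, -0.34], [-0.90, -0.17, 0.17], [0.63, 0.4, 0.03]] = x@[[-1.07, -1.76, -0.62], [2.53, 0.21, -0.62]]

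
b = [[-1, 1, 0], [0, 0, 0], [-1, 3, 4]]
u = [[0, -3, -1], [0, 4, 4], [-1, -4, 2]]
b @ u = [[0, 7, 5], [0, 0, 0], [-4, -1, 21]]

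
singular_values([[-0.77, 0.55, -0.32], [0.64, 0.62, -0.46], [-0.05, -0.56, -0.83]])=[1.01, 1.0, 1.0]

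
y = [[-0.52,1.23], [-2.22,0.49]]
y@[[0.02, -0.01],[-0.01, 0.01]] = [[-0.02, 0.02], [-0.05, 0.03]]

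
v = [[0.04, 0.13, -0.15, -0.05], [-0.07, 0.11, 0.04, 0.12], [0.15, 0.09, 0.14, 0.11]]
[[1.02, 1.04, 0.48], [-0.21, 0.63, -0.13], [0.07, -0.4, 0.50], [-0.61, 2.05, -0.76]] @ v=[[0.04, 0.29, -0.04, 0.13], [-0.07, 0.03, 0.04, 0.07], [0.11, 0.01, 0.04, 0.00], [-0.28, 0.08, 0.07, 0.19]]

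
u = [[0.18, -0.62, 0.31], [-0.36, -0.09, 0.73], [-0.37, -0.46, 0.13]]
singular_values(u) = [1.01, 0.61, 0.38]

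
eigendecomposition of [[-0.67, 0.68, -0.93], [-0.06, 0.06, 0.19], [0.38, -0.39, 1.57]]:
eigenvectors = [[-0.37, -0.97, 0.71], [0.15, -0.19, 0.70], [0.92, 0.15, 0.00]]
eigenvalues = [1.35, -0.39, 0.0]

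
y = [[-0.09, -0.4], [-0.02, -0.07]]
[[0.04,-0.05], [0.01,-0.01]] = y@[[-0.07,0.08], [-0.08,0.10]]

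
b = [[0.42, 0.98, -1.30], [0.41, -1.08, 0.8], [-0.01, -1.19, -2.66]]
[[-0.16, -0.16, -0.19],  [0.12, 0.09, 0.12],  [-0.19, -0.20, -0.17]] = b @ [[0.0, -0.04, -0.04], [-0.04, -0.03, -0.06], [0.09, 0.09, 0.09]]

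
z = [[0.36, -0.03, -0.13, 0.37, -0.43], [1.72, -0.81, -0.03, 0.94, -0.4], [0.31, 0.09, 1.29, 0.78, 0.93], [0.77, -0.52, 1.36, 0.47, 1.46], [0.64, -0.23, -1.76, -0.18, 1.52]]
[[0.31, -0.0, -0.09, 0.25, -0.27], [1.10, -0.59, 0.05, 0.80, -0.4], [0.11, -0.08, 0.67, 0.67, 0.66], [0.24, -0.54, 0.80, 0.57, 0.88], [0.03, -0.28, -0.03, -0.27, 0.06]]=z @ [[0.50, -0.05, 0.01, 0.14, -0.17], [-0.05, 0.64, -0.02, -0.02, -0.09], [0.01, -0.02, 0.24, 0.14, 0.27], [0.14, -0.02, 0.14, 0.58, -0.01], [-0.17, -0.09, 0.27, -0.01, 0.41]]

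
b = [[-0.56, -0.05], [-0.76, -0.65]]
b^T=[[-0.56, -0.76], [-0.05, -0.65]]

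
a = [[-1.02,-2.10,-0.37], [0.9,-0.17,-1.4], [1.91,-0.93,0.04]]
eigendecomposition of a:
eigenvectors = [[(0.66+0j), 0.66-0.00j, 0.32+0.00j], [0.11-0.49j, (0.11+0.49j), -0.52+0.00j], [-0.14-0.53j, (-0.14+0.53j), (0.79+0j)]]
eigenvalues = [(-1.29+1.85j), (-1.29-1.85j), (1.42+0j)]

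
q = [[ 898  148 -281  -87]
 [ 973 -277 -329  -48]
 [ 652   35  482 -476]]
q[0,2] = -281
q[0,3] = -87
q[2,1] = 35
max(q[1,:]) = 973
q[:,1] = [148, -277, 35]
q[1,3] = -48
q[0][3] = -87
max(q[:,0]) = 973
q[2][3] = -476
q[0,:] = [898, 148, -281, -87]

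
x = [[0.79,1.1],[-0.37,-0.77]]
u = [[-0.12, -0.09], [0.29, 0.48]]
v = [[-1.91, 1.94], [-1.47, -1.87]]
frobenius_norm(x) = 1.60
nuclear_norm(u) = 0.63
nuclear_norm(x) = 1.72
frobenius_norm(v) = 3.62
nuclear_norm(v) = 5.09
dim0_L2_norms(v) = [2.41, 2.69]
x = v @ u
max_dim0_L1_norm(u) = 0.57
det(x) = -0.20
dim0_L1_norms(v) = [3.38, 3.81]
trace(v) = -3.78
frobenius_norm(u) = 0.58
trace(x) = 0.02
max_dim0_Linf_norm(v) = 1.94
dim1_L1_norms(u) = [0.21, 0.77]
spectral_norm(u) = 0.58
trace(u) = 0.36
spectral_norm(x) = 1.60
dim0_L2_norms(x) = [0.87, 1.34]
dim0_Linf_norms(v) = [1.91, 1.94]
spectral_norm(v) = 2.78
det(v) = 6.42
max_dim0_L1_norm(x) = 1.87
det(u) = -0.03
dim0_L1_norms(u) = [0.41, 0.57]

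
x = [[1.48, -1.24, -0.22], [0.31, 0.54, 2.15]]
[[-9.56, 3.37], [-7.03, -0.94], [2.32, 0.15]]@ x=[[-13.10, 13.67, 9.35], [-10.7, 8.21, -0.47], [3.48, -2.8, -0.19]]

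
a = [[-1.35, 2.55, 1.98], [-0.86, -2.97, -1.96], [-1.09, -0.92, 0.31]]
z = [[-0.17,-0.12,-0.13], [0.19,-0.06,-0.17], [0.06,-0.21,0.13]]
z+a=[[-1.52,2.43,1.85], [-0.67,-3.03,-2.13], [-1.03,-1.13,0.44]]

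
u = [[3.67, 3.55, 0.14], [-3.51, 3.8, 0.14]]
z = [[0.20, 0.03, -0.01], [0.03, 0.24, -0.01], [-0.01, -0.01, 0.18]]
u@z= [[0.84,  0.96,  -0.05], [-0.59,  0.81,  0.02]]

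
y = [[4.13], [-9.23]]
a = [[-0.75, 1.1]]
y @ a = [[-3.1,4.54],[6.92,-10.15]]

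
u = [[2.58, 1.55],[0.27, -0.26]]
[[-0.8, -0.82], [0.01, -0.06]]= u@[[-0.17,-0.28], [-0.23,-0.06]]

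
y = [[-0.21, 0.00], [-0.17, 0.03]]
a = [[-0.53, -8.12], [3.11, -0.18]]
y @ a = [[0.11, 1.71], [0.18, 1.38]]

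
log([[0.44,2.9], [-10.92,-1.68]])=[[2.04, 0.88], [-3.32, 1.39]]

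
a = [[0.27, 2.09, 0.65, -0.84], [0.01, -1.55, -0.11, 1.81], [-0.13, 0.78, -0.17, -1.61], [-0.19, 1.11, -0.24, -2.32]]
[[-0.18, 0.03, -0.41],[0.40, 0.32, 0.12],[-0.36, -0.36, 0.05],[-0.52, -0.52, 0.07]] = a @ [[0.07, 0.36, -0.37], [-0.07, -0.06, -0.13], [0.14, 0.27, -0.12], [0.17, 0.14, -0.05]]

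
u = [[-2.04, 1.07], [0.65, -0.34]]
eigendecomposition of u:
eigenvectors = [[-0.95, -0.46], [0.30, -0.89]]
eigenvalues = [-2.38, 0.0]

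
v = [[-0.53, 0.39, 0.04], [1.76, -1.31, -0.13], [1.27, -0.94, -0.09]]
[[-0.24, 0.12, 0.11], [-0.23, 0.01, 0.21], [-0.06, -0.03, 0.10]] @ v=[[0.48,-0.35,-0.04], [0.41,-0.30,-0.03], [0.11,-0.08,-0.01]]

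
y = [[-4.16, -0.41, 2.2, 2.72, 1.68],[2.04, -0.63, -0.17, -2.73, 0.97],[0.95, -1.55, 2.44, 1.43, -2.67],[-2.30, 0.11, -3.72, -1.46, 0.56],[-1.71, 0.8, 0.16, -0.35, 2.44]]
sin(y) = [[-1.51, -1.41, -1.7, -0.86, -2.36], [0.63, 1.43, 0.87, -1.04, 5.01], [-0.12, 0.57, 6.37, 0.10, 5.67], [0.64, -1.81, -6.41, -0.63, -8.28], [0.16, 0.33, -4.61, -1.85, -1.97]]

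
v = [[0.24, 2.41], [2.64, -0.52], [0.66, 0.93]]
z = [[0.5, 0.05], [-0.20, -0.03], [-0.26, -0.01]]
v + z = [[0.74, 2.46], [2.44, -0.55], [0.4, 0.92]]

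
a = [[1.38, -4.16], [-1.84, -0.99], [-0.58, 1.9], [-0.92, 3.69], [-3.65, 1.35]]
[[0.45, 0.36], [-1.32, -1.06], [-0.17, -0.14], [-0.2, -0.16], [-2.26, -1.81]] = a @ [[0.66, 0.53], [0.11, 0.09]]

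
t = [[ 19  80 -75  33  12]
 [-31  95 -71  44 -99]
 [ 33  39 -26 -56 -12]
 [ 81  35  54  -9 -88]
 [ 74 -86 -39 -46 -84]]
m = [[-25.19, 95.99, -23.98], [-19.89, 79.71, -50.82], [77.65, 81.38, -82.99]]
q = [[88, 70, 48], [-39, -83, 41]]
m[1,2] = -50.82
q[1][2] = 41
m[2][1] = 81.38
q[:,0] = [88, -39]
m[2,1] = 81.38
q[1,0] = -39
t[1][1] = 95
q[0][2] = 48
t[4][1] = -86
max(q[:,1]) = 70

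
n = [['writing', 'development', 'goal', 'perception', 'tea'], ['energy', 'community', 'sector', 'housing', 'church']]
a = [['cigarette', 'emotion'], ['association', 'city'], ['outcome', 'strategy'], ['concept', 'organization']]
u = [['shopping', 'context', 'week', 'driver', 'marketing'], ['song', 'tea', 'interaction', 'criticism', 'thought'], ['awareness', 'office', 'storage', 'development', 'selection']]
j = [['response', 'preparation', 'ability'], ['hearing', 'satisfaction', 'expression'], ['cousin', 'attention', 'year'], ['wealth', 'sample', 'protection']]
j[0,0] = 'response'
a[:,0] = ['cigarette', 'association', 'outcome', 'concept']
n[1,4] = 'church'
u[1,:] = ['song', 'tea', 'interaction', 'criticism', 'thought']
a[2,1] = 'strategy'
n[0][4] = 'tea'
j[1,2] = 'expression'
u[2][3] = 'development'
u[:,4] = ['marketing', 'thought', 'selection']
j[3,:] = ['wealth', 'sample', 'protection']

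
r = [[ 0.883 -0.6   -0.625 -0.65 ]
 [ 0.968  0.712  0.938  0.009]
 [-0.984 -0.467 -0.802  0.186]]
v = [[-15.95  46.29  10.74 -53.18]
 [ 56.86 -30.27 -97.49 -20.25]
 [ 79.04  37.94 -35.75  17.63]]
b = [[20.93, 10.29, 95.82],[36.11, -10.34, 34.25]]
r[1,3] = 0.009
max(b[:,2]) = 95.82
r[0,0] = 0.883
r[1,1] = 0.712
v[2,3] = 17.63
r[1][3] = 0.009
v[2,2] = -35.75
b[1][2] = 34.25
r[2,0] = -0.984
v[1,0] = 56.86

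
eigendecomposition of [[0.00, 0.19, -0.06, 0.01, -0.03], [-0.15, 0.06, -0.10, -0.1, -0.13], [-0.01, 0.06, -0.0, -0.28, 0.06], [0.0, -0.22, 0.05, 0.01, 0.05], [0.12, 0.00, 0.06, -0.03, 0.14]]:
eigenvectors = [[(-0.15-0.36j), -0.15+0.36j, -0.31+0.00j, (0.34+0j), -0.72+0.00j],[(0.05-0.41j), (0.05+0.41j), 0.41+0.00j, (-0.18+0j), (0.22+0j)],[(-0.56+0j), -0.56-0.00j, (0.75+0j), (-0.9+0j), (0.46+0j)],[(0.24+0.4j), (0.24-0.4j), 0.41+0.00j, 0.13+0.00j, 0.17+0.00j],[(-0.27+0.28j), -0.27-0.28j, (0.02+0j), 0.18+0.00j, 0.45+0.00j]]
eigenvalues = [(0.14+0.21j), (0.14-0.21j), (-0.12+0j), (0.04+0j), (-0+0j)]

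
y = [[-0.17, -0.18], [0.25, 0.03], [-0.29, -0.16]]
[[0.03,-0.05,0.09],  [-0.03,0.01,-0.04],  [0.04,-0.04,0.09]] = y @ [[-0.1, 0.01, -0.1], [-0.06, 0.26, -0.38]]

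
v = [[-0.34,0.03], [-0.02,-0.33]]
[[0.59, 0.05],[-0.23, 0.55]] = v@[[-1.65, -0.28], [0.80, -1.66]]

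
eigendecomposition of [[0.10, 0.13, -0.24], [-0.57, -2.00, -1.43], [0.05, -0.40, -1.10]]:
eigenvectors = [[-0.02, 0.90, 0.35], [0.96, -0.39, -0.73], [0.29, 0.18, 0.59]]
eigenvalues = [-2.42, -0.0, -0.57]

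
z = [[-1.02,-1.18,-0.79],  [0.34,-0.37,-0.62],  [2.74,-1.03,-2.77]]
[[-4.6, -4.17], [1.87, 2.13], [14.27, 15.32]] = z@ [[3.93, 4.88], [1.79, -0.28], [-1.93, -0.6]]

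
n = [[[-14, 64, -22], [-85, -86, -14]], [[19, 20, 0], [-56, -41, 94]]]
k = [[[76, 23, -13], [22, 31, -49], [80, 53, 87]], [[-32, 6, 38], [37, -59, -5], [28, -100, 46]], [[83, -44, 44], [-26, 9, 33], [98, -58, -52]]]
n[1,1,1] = -41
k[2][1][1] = 9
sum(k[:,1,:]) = -7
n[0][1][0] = -85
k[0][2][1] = 53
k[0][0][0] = 76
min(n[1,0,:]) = 0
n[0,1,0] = -85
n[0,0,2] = -22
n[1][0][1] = 20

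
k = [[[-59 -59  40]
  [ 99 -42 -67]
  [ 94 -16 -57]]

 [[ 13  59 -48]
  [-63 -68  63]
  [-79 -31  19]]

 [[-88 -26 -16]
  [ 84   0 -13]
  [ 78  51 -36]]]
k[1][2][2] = 19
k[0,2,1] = -16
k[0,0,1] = -59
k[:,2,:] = [[94, -16, -57], [-79, -31, 19], [78, 51, -36]]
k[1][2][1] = -31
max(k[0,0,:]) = 40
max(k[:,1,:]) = 99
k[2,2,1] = 51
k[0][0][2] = 40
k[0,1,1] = -42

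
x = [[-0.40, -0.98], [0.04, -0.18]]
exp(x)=[[0.66, -0.73], [0.03, 0.82]]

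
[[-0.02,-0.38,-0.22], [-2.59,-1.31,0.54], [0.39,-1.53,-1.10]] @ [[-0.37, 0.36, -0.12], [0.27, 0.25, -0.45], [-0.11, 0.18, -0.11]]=[[-0.07, -0.14, 0.2], [0.55, -1.16, 0.84], [-0.44, -0.44, 0.76]]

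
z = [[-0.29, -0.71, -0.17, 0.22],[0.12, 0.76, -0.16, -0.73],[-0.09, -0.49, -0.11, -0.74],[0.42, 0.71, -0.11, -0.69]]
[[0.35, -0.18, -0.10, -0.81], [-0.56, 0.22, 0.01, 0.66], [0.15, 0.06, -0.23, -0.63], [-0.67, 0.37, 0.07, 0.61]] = z @[[-0.58, 0.55, 0.21, -0.08], [-0.44, 0.03, 0.15, 1.06], [0.8, -0.17, -0.12, 0.56], [0.04, -0.14, 0.20, 0.07]]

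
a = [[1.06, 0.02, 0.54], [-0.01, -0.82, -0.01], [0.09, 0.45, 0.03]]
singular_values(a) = [1.2, 0.93, 0.01]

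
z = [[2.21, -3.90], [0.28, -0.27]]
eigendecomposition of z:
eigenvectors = [[0.99,0.90], [0.15,0.44]]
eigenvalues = [1.64, 0.3]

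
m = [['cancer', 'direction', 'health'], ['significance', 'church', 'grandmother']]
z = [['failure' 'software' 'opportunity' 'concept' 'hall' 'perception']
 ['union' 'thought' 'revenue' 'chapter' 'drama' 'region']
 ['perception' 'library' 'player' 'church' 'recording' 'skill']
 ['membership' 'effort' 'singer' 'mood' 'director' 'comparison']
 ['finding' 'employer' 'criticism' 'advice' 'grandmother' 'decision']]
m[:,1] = ['direction', 'church']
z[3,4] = 'director'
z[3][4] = 'director'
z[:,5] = ['perception', 'region', 'skill', 'comparison', 'decision']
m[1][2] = 'grandmother'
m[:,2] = ['health', 'grandmother']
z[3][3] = 'mood'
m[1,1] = 'church'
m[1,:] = ['significance', 'church', 'grandmother']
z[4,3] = 'advice'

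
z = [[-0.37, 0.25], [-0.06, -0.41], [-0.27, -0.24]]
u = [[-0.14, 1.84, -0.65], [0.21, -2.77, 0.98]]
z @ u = [[0.1, -1.37, 0.49], [-0.08, 1.03, -0.36], [-0.01, 0.17, -0.06]]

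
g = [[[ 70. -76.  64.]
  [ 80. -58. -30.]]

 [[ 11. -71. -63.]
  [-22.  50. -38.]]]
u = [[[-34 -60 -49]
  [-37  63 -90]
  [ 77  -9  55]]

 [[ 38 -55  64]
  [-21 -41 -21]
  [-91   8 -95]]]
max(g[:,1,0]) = 80.0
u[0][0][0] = -34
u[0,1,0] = -37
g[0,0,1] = -76.0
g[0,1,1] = -58.0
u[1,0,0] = 38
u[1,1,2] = -21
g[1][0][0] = 11.0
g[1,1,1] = 50.0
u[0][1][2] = -90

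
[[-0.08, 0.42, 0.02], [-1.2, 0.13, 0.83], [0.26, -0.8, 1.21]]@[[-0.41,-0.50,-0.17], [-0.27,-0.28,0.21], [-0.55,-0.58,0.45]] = [[-0.09, -0.09, 0.11], [0.00, 0.08, 0.6], [-0.56, -0.61, 0.33]]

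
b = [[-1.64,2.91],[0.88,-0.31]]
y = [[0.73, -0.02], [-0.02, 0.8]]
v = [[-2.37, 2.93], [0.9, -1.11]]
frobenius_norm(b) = 3.47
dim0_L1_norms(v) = [3.27, 4.04]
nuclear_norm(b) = 4.02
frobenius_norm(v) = 4.03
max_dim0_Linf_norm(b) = 2.91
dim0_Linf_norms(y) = [0.73, 0.8]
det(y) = 0.58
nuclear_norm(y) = 1.53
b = y + v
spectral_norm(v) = 4.03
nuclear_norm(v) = 4.03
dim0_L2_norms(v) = [2.54, 3.13]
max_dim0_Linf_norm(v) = 2.93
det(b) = -2.05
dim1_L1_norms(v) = [5.3, 2.01]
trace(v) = -3.48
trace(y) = 1.53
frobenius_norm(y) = 1.08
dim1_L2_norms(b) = [3.34, 0.93]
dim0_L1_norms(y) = [0.75, 0.82]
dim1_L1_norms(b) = [4.55, 1.19]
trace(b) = -1.95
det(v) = -0.01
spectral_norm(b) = 3.42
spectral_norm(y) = 0.81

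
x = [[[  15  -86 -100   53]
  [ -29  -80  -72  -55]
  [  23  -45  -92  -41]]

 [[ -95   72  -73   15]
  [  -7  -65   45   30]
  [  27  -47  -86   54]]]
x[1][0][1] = 72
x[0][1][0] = -29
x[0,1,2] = -72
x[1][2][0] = 27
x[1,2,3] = 54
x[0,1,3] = -55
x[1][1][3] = 30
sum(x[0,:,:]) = -509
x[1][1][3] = 30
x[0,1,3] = -55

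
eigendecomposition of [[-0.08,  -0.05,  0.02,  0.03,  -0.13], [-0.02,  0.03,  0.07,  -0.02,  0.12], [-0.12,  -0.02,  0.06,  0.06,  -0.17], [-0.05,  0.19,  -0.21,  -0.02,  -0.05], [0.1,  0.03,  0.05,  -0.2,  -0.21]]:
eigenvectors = [[(0.24+0j), (-0.05-0.32j), (-0.05+0.32j), 0.67+0.00j, -0.11+0.00j], [(-0.26+0j), -0.01+0.26j, (-0.01-0.26j), (0.35+0j), 0.76+0.00j], [0.30+0.00j, -0.06-0.46j, (-0.06+0.46j), (0.26+0j), (0.61+0j)], [(0.53+0j), 0.65+0.00j, 0.65-0.00j, 0.58+0.00j, (0.22+0j)], [0.71+0.00j, (-0.39+0.19j), -0.39-0.19j, -0.15+0.00j, -0.01+0.00j]]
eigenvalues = [(-0.32+0j), (0.03+0.24j), (0.03-0.24j), (-0.04+0j), (0.08+0j)]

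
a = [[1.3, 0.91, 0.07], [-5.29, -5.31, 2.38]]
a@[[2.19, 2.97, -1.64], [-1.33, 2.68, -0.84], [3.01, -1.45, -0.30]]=[[1.85,6.20,-2.92], [2.64,-33.39,12.42]]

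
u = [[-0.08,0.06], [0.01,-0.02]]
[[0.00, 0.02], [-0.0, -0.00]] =u @ [[0.08,-0.16],  [0.18,0.10]]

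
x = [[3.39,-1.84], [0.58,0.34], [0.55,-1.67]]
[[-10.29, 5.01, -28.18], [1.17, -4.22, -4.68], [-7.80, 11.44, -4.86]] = x@[[-0.61, -2.73, -8.2], [4.47, -7.75, 0.21]]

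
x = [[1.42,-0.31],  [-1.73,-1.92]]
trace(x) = -0.50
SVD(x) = [[-0.34, 0.94], [0.94, 0.34]] @ diag([2.709588099922475, 1.20413135859777]) @ [[-0.78, -0.63], [0.63, -0.78]]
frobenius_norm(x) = 2.97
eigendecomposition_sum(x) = [[1.51, -0.13], [-0.75, 0.07]] + [[-0.09, -0.18], [-0.98, -1.99]]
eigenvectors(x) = [[0.90, 0.09], [-0.44, 1.0]]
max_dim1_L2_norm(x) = 2.58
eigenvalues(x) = [1.57, -2.07]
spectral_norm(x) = 2.71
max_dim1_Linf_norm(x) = 1.92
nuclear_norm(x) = 3.91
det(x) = -3.26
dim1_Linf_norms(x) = [1.42, 1.92]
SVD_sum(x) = [[0.71,0.57],[-1.98,-1.61]] + [[0.71, -0.88], [0.25, -0.31]]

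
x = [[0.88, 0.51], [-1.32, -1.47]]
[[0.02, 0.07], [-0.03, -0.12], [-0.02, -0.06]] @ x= [[-0.07,-0.09], [0.13,0.16], [0.06,0.08]]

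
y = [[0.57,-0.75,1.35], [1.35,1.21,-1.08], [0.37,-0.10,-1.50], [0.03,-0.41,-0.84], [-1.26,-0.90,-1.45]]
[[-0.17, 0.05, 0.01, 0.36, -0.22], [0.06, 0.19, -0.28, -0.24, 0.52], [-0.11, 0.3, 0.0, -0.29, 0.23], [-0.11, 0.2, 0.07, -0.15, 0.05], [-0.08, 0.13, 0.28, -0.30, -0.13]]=y @ [[-0.11, 0.19, -0.11, 0.05, 0.14], [0.2, -0.18, -0.13, -0.07, 0.16], [0.03, -0.14, -0.02, 0.21, -0.13]]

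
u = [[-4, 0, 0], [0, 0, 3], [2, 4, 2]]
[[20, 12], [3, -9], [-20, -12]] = u @ [[-5, -3], [-3, 0], [1, -3]]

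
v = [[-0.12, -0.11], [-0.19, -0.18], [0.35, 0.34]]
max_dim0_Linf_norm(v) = 0.35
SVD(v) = [[-0.28, -0.78], [-0.45, -0.40], [0.85, -0.48]] @ diag([0.5771264684551369, 0.005003939298381384]) @ [[0.72, 0.69], [0.69, -0.72]]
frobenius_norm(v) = 0.58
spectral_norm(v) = 0.58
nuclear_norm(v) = 0.58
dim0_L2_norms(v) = [0.42, 0.4]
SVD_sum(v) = [[-0.12, -0.11],[-0.19, -0.18],[0.35, 0.34]] + [[-0.00, 0.00], [-0.00, 0.0], [-0.00, 0.0]]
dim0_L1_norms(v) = [0.66, 0.63]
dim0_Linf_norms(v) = [0.35, 0.34]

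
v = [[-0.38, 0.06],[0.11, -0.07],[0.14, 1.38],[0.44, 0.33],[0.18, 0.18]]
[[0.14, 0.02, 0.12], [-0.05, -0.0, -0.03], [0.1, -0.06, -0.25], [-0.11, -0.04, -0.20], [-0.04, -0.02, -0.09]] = v @ [[-0.34, -0.05, -0.34], [0.11, -0.04, -0.15]]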